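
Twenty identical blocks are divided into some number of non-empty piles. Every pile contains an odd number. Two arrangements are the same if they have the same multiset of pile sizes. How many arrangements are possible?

64

A partial list (first 12 by largest part):
19 + 1
17 + 3
17 + 1 + 1 + 1
15 + 5
15 + 3 + 1 + 1
15 + 1 + 1 + 1 + 1 + 1
13 + 7
13 + 5 + 1 + 1
13 + 3 + 3 + 1
13 + 3 + 1 + 1 + 1 + 1
13 + 1 + 1 + 1 + 1 + 1 + 1 + 1
11 + 9
…and 52 more, for 64 total.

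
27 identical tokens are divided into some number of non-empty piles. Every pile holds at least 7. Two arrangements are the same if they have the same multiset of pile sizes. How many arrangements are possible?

15

Listing the qualifying partitions of 27:
27
7+20
8+19
9+18
10+17
11+16
12+15
13+14
7+7+13
7+8+12
7+9+11
8+8+11
7+10+10
8+9+10
9+9+9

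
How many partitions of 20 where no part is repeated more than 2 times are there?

A full systematic count gives 202.

202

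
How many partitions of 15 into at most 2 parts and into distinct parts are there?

8

They are:
15
1+14
2+13
3+12
4+11
5+10
6+9
7+8
That's 8 in total.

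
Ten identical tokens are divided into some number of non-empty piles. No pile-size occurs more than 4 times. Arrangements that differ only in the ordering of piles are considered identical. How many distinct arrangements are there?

34

There are too many to list fully; the first 12 (by largest part) are:
10
1,9
2,8
1,1,8
3,7
1,2,7
1,1,1,7
4,6
1,3,6
2,2,6
1,1,2,6
1,1,1,1,6
…and 22 more, for 34 total.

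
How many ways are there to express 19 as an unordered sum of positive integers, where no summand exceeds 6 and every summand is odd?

18

Enumerating:
1+3+5+5+5
1+1+1+1+5+5+5
3+3+3+5+5
1+1+1+3+3+5+5
1+1+1+1+1+1+3+5+5
1+1+1+1+1+1+1+1+1+5+5
1+1+3+3+3+3+5
1+1+1+1+1+3+3+3+5
1+1+1+1+1+1+1+1+3+3+5
1+1+1+1+1+1+1+1+1+1+1+3+5
1+1+1+1+1+1+1+1+1+1+1+1+1+1+5
1+3+3+3+3+3+3
1+1+1+1+3+3+3+3+3
1+1+1+1+1+1+1+3+3+3+3
1+1+1+1+1+1+1+1+1+1+3+3+3
1+1+1+1+1+1+1+1+1+1+1+1+1+3+3
1+1+1+1+1+1+1+1+1+1+1+1+1+1+1+1+3
1+1+1+1+1+1+1+1+1+1+1+1+1+1+1+1+1+1+1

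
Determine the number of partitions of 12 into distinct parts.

15

They are:
12
11, 1
10, 2
9, 3
9, 2, 1
8, 4
8, 3, 1
7, 5
7, 4, 1
7, 3, 2
6, 5, 1
6, 4, 2
6, 3, 2, 1
5, 4, 3
5, 4, 2, 1
That's 15 in total.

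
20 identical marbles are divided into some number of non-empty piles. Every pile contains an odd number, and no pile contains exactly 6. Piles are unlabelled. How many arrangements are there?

64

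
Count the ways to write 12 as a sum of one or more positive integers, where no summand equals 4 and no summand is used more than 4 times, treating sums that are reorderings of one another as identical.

A partial list (first 12 by largest part):
12
11+1
10+2
10+1+1
9+3
9+2+1
9+1+1+1
8+3+1
8+2+2
8+2+1+1
8+1+1+1+1
7+5
…and 29 more, for 41 total.

41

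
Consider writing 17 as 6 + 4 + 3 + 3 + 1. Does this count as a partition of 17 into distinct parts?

No

The parts sum to 17, and the condition 'all summands are distinct' is violated.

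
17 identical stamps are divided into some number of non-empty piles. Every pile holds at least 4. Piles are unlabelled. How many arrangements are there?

12

Listing the qualifying partitions of 17:
17
4, 13
5, 12
6, 11
7, 10
8, 9
4, 4, 9
4, 5, 8
4, 6, 7
5, 5, 7
5, 6, 6
4, 4, 4, 5
Counting gives 12.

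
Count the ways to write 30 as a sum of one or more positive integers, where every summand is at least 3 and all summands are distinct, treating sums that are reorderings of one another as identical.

Counting exhaustively, 91 partitions satisfy the conditions.

91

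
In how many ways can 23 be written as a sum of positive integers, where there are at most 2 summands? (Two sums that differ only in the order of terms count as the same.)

12

The partitions of 23 that satisfy the conditions:
23
22,1
21,2
20,3
19,4
18,5
17,6
16,7
15,8
14,9
13,10
12,11
Counting gives 12.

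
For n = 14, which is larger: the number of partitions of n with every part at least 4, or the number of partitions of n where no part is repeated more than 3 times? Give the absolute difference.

Partitions of 14 with every part at least 4: 7.
Partitions of 14 where no part is repeated more than 3 times: 82.
|7 − 82| = 75.

75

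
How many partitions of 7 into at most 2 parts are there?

They are:
7
6, 1
5, 2
4, 3

4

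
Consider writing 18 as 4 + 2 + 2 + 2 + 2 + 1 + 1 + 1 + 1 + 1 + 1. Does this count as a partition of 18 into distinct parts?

The parts sum to 18, and the condition 'all summands are distinct' is violated.

No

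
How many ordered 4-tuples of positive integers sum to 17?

A composition of 17 into 4 positive parts is chosen by placing 3 dividers among the 16 gaps between 17 units: C(16,3) = 560.

560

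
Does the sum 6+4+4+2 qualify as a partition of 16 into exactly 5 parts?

The parts sum to 16, and the condition 'there are exactly 5 summands' is violated.

No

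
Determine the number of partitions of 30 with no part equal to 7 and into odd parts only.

Counting exhaustively, 192 partitions satisfy the conditions.

192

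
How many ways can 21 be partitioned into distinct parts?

76

A full systematic count gives 76.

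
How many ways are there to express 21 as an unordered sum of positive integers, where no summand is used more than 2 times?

243

Systematic enumeration (by largest part, then next-largest, …) yields 243.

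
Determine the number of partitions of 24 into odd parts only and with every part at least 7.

3

They are:
7 + 17
9 + 15
11 + 13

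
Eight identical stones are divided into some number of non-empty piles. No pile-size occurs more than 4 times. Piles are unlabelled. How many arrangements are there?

19

They are:
8
7 + 1
6 + 2
6 + 1 + 1
5 + 3
5 + 2 + 1
5 + 1 + 1 + 1
4 + 4
4 + 3 + 1
4 + 2 + 2
4 + 2 + 1 + 1
4 + 1 + 1 + 1 + 1
3 + 3 + 2
3 + 3 + 1 + 1
3 + 2 + 2 + 1
3 + 2 + 1 + 1 + 1
2 + 2 + 2 + 2
2 + 2 + 2 + 1 + 1
2 + 2 + 1 + 1 + 1 + 1
That's 19 in total.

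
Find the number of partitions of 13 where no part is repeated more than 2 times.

44

There are too many to list fully; the first 12 (by largest part) are:
13
12 + 1
11 + 2
11 + 1 + 1
10 + 3
10 + 2 + 1
9 + 4
9 + 3 + 1
9 + 2 + 2
9 + 2 + 1 + 1
8 + 5
8 + 4 + 1
…and 32 more, for 44 total.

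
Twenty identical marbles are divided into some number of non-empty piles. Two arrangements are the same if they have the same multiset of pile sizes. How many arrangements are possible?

627

Counting exhaustively, 627 partitions satisfy the conditions.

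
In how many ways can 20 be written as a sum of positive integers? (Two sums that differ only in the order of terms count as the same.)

Enumerating by decreasing first part gives 627 partitions in all.

627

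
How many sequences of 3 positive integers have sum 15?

Place 2 bars in the 14 internal gaps of a row of 15 dots: C(14,2) = 91.

91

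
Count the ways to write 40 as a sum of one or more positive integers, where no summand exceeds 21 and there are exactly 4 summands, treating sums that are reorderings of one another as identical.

304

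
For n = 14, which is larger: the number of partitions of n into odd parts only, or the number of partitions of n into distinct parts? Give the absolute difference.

0

Partitions of 14 into odd parts only: 22.
Partitions of 14 into distinct parts: 22.
|22 − 22| = 0.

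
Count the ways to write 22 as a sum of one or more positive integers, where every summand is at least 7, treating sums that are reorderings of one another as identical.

7

They are:
22
15, 7
14, 8
13, 9
12, 10
11, 11
8, 7, 7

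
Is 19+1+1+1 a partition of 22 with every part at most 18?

No

The parts sum to 22, and the condition 'no summand exceeds 18' is violated.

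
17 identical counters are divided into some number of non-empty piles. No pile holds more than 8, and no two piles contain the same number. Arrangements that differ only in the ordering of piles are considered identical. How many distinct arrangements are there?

Listing the qualifying partitions of 17:
2, 7, 8
3, 6, 8
1, 2, 6, 8
4, 5, 8
1, 3, 5, 8
2, 3, 4, 8
4, 6, 7
1, 3, 6, 7
1, 4, 5, 7
2, 3, 5, 7
1, 2, 3, 4, 7
2, 4, 5, 6
1, 2, 3, 5, 6

13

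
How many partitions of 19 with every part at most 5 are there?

164

A full systematic count gives 164.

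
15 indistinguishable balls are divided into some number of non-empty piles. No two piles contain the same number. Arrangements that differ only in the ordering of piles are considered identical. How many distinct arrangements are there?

27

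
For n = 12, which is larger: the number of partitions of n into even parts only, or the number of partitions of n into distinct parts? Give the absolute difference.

4

Partitions of 12 into even parts only: 11.
Partitions of 12 into distinct parts: 15.
|11 − 15| = 4.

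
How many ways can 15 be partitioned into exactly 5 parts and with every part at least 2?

The partitions of 15 that satisfy the conditions:
2, 2, 2, 2, 7
2, 2, 2, 3, 6
2, 2, 2, 4, 5
2, 2, 3, 3, 5
2, 2, 3, 4, 4
2, 3, 3, 3, 4
3, 3, 3, 3, 3
That's 7 in total.

7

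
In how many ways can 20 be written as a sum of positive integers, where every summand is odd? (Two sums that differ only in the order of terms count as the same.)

64

There are too many to list fully; the first 12 (by largest part) are:
19, 1
17, 3
17, 1, 1, 1
15, 5
15, 3, 1, 1
15, 1, 1, 1, 1, 1
13, 7
13, 5, 1, 1
13, 3, 3, 1
13, 3, 1, 1, 1, 1
13, 1, 1, 1, 1, 1, 1, 1
11, 9
…and 52 more, for 64 total.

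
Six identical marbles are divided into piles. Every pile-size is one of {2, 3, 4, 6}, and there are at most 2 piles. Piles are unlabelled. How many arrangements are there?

Listing the qualifying partitions of 6:
6
4+2
3+3

3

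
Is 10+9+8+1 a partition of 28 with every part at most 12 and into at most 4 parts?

Yes

The parts sum to 28, and the condition 'no summand exceeds 12' holds; the condition 'there are at most 4 summands' holds.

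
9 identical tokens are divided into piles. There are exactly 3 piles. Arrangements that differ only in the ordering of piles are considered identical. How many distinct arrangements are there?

7

The partitions of 9 that satisfy the conditions:
7,1,1
6,2,1
5,3,1
5,2,2
4,4,1
4,3,2
3,3,3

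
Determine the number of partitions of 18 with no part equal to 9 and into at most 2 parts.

9

They are:
18
17,1
16,2
15,3
14,4
13,5
12,6
11,7
10,8
Counting gives 9.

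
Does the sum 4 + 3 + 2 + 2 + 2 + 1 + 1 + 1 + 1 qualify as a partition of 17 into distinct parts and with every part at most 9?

No

The parts sum to 17, and the condition 'all summands are distinct' is violated.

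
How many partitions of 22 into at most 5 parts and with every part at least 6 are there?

11

The partitions of 22 that satisfy the conditions:
22
16,6
15,7
14,8
13,9
12,10
11,11
10,6,6
9,7,6
8,8,6
8,7,7
Counting gives 11.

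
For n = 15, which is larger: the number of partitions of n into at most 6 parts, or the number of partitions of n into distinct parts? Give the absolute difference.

83

Partitions of 15 into at most 6 parts: 110.
Partitions of 15 into distinct parts: 27.
|110 − 27| = 83.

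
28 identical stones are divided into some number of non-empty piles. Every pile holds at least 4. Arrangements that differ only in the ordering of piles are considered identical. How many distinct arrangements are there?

100

A full systematic count gives 100.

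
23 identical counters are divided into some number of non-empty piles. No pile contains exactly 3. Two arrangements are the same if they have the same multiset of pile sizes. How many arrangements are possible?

Direct enumeration gives 628 partitions.

628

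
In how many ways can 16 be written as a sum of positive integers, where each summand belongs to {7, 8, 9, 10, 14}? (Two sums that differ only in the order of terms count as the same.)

Listing the qualifying partitions of 16:
7+9
8+8
Counting gives 2.

2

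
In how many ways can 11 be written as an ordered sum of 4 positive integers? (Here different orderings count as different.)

120

By stars and bars with positive parts, the count is C(10,3) = 120.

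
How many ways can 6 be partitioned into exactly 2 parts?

3

The partitions of 6 that satisfy the conditions:
1 + 5
2 + 4
3 + 3
Counting gives 3.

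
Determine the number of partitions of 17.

Systematic enumeration (by largest part, then next-largest, …) yields 297.

297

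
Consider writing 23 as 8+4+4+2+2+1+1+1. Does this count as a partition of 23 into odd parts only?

No

The parts sum to 23, and the condition 'every summand is odd' is violated.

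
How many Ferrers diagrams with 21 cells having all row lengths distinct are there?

A full systematic count gives 76.

76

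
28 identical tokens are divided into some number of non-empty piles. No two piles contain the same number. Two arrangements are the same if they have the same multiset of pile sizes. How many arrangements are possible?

Enumerating by decreasing first part gives 222 partitions in all.

222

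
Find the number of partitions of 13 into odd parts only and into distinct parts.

3

They are:
13
9+3+1
7+5+1
Counting gives 3.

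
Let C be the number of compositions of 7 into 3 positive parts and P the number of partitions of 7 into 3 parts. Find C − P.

11

Ordered (compositions into 3 parts): C(6,2) = 15.
Unordered (partitions into 3 parts): 4.
Difference: 15 − 4 = 11.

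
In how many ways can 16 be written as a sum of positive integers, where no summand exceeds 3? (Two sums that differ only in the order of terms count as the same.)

30

A partial list (first 12 by largest part):
3,3,3,3,3,1
3,3,3,3,2,2
3,3,3,3,2,1,1
3,3,3,3,1,1,1,1
3,3,3,2,2,2,1
3,3,3,2,2,1,1,1
3,3,3,2,1,1,1,1,1
3,3,3,1,1,1,1,1,1,1
3,3,2,2,2,2,2
3,3,2,2,2,2,1,1
3,3,2,2,2,1,1,1,1
3,3,2,2,1,1,1,1,1,1
…and 18 more, for 30 total.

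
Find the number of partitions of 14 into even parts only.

Enumerating:
14
2, 12
4, 10
2, 2, 10
6, 8
2, 4, 8
2, 2, 2, 8
2, 6, 6
4, 4, 6
2, 2, 4, 6
2, 2, 2, 2, 6
2, 4, 4, 4
2, 2, 2, 4, 4
2, 2, 2, 2, 2, 4
2, 2, 2, 2, 2, 2, 2
That's 15 in total.

15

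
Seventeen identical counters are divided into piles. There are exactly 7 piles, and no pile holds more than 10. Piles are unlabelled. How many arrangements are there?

There are too many to list fully; the first 12 (by largest part) are:
10, 2, 1, 1, 1, 1, 1
9, 3, 1, 1, 1, 1, 1
9, 2, 2, 1, 1, 1, 1
8, 4, 1, 1, 1, 1, 1
8, 3, 2, 1, 1, 1, 1
8, 2, 2, 2, 1, 1, 1
7, 5, 1, 1, 1, 1, 1
7, 4, 2, 1, 1, 1, 1
7, 3, 3, 1, 1, 1, 1
7, 3, 2, 2, 1, 1, 1
7, 2, 2, 2, 2, 1, 1
6, 6, 1, 1, 1, 1, 1
…and 25 more, for 37 total.

37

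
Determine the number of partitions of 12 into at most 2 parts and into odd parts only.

3

Listing the qualifying partitions of 12:
11+1
9+3
7+5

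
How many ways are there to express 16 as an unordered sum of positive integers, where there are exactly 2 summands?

Enumerating:
15+1
14+2
13+3
12+4
11+5
10+6
9+7
8+8
That's 8 in total.

8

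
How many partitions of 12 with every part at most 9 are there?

73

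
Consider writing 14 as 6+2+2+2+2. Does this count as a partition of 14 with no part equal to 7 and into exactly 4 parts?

No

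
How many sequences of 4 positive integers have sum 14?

Place 3 bars in the 13 internal gaps of a row of 14 dots: C(13,3) = 286.

286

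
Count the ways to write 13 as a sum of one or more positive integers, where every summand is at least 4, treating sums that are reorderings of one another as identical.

5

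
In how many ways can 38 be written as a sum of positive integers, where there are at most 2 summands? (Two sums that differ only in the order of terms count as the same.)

20

The partitions of 38 that satisfy the conditions:
38
37, 1
36, 2
35, 3
34, 4
33, 5
32, 6
31, 7
30, 8
29, 9
28, 10
27, 11
26, 12
25, 13
24, 14
23, 15
22, 16
21, 17
20, 18
19, 19
Counting gives 20.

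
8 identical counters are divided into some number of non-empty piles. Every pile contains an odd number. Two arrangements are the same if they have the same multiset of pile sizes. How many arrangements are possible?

They are:
1,7
3,5
1,1,1,5
1,1,3,3
1,1,1,1,1,3
1,1,1,1,1,1,1,1
That's 6 in total.

6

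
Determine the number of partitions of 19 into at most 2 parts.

10

Listing the qualifying partitions of 19:
19
1+18
2+17
3+16
4+15
5+14
6+13
7+12
8+11
9+10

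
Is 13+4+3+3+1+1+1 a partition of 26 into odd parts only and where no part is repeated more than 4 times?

The parts sum to 26, and the condition 'every summand is odd' is violated.

No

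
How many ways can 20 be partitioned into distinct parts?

There are too many to list fully; the first 12 (by largest part) are:
20
1,19
2,18
3,17
1,2,17
4,16
1,3,16
5,15
1,4,15
2,3,15
6,14
1,5,14
…and 52 more, for 64 total.

64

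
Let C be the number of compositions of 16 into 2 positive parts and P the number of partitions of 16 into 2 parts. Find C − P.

7

Compositions: C(15,1) = 15.
Unordered (partitions into 2 parts): 8.
Difference: 15 − 8 = 7.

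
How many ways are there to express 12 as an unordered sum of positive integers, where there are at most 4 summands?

There are too many to list fully; the first 12 (by largest part) are:
12
11 + 1
10 + 2
10 + 1 + 1
9 + 3
9 + 2 + 1
9 + 1 + 1 + 1
8 + 4
8 + 3 + 1
8 + 2 + 2
8 + 2 + 1 + 1
7 + 5
…and 22 more, for 34 total.

34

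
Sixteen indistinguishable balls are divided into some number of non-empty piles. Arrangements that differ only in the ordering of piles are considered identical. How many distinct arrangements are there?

231

There are 231 such partitions.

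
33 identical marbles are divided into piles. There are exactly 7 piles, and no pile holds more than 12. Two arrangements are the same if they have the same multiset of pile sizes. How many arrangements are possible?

Direct enumeration gives 623 partitions.

623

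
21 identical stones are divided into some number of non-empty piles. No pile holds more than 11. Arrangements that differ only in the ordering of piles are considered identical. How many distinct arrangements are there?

Direct enumeration gives 695 partitions.

695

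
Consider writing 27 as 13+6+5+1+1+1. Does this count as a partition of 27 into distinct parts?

No

The parts sum to 27, and the condition 'all summands are distinct' is violated.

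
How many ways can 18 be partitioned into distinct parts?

46

A partial list (first 12 by largest part):
18
17,1
16,2
15,3
15,2,1
14,4
14,3,1
13,5
13,4,1
13,3,2
12,6
12,5,1
…and 34 more, for 46 total.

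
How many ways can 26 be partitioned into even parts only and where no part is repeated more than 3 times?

64

There are too many to list fully; the first 12 (by largest part) are:
26
24 + 2
22 + 4
22 + 2 + 2
20 + 6
20 + 4 + 2
20 + 2 + 2 + 2
18 + 8
18 + 6 + 2
18 + 4 + 4
18 + 4 + 2 + 2
16 + 10
…and 52 more, for 64 total.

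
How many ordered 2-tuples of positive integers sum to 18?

17

Place 1 bars in the 17 internal gaps of a row of 18 dots: C(17,1) = 17.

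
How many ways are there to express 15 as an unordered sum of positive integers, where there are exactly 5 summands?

30

A partial list (first 12 by largest part):
11 + 1 + 1 + 1 + 1
10 + 2 + 1 + 1 + 1
9 + 3 + 1 + 1 + 1
9 + 2 + 2 + 1 + 1
8 + 4 + 1 + 1 + 1
8 + 3 + 2 + 1 + 1
8 + 2 + 2 + 2 + 1
7 + 5 + 1 + 1 + 1
7 + 4 + 2 + 1 + 1
7 + 3 + 3 + 1 + 1
7 + 3 + 2 + 2 + 1
7 + 2 + 2 + 2 + 2
…and 18 more, for 30 total.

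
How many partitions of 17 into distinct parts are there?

38

There are too many to list fully; the first 12 (by largest part) are:
17
16 + 1
15 + 2
14 + 3
14 + 2 + 1
13 + 4
13 + 3 + 1
12 + 5
12 + 4 + 1
12 + 3 + 2
11 + 6
11 + 5 + 1
…and 26 more, for 38 total.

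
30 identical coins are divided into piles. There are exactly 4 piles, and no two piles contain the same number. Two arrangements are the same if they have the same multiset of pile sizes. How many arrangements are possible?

108

Systematic enumeration (by largest part, then next-largest, …) yields 108.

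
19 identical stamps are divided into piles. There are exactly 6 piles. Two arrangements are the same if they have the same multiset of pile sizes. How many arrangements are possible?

A full systematic count gives 71.

71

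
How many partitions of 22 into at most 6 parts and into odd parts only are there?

A partial list (first 12 by largest part):
21, 1
19, 3
19, 1, 1, 1
17, 5
17, 3, 1, 1
17, 1, 1, 1, 1, 1
15, 7
15, 5, 1, 1
15, 3, 3, 1
15, 3, 1, 1, 1, 1
13, 9
13, 7, 1, 1
…and 32 more, for 44 total.

44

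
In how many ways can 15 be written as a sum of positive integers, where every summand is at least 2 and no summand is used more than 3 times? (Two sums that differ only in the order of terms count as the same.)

There are too many to list fully; the first 12 (by largest part) are:
15
13, 2
12, 3
11, 4
11, 2, 2
10, 5
10, 3, 2
9, 6
9, 4, 2
9, 3, 3
9, 2, 2, 2
8, 7
…and 24 more, for 36 total.

36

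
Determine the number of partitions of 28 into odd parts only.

222

Systematic enumeration (by largest part, then next-largest, …) yields 222.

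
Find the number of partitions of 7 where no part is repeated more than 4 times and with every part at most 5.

Enumerating:
2, 5
1, 1, 5
3, 4
1, 2, 4
1, 1, 1, 4
1, 3, 3
2, 2, 3
1, 1, 2, 3
1, 1, 1, 1, 3
1, 2, 2, 2
1, 1, 1, 2, 2
Counting gives 11.

11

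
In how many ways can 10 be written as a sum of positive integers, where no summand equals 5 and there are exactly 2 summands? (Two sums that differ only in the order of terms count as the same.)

They are:
9, 1
8, 2
7, 3
6, 4
That's 4 in total.

4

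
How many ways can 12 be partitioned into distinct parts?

15

They are:
12
11, 1
10, 2
9, 3
9, 2, 1
8, 4
8, 3, 1
7, 5
7, 4, 1
7, 3, 2
6, 5, 1
6, 4, 2
6, 3, 2, 1
5, 4, 3
5, 4, 2, 1
That's 15 in total.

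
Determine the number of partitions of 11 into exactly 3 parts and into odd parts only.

The partitions of 11 that satisfy the conditions:
9+1+1
7+3+1
5+5+1
5+3+3

4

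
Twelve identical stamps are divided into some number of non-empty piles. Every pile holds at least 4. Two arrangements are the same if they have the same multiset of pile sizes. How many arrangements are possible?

Listing the qualifying partitions of 12:
12
4,8
5,7
6,6
4,4,4

5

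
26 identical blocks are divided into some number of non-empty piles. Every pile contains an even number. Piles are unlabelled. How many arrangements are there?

A full systematic count gives 101.

101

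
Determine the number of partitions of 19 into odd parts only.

54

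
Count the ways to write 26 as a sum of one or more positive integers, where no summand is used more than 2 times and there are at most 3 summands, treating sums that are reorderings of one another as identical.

70

A partial list (first 12 by largest part):
26
25+1
24+2
24+1+1
23+3
23+2+1
22+4
22+3+1
22+2+2
21+5
21+4+1
21+3+2
…and 58 more, for 70 total.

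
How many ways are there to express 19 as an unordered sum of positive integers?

490

Enumerating by decreasing first part gives 490 partitions in all.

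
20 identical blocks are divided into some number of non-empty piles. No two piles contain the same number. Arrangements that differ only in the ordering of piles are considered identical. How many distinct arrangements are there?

A partial list (first 12 by largest part):
20
19, 1
18, 2
17, 3
17, 2, 1
16, 4
16, 3, 1
15, 5
15, 4, 1
15, 3, 2
14, 6
14, 5, 1
…and 52 more, for 64 total.

64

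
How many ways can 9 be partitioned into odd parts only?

8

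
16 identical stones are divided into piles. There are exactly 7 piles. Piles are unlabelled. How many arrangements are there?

A partial list (first 12 by largest part):
1,1,1,1,1,1,10
1,1,1,1,1,2,9
1,1,1,1,1,3,8
1,1,1,1,2,2,8
1,1,1,1,1,4,7
1,1,1,1,2,3,7
1,1,1,2,2,2,7
1,1,1,1,1,5,6
1,1,1,1,2,4,6
1,1,1,1,3,3,6
1,1,1,2,2,3,6
1,1,2,2,2,2,6
…and 16 more, for 28 total.

28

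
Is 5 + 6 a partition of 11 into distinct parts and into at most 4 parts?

Yes

The parts sum to 11, and the condition 'all summands are distinct' holds; the condition 'there are at most 4 summands' holds.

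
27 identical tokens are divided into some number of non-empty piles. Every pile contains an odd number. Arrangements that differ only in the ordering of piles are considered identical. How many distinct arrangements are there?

Counting exhaustively, 192 partitions satisfy the conditions.

192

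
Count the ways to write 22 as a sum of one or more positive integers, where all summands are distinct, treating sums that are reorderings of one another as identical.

89

Enumerating by decreasing first part gives 89 partitions in all.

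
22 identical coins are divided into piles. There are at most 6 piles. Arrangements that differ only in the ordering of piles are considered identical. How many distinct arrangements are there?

391

Systematic enumeration (by largest part, then next-largest, …) yields 391.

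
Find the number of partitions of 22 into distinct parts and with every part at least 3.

There are too many to list fully; the first 12 (by largest part) are:
22
19+3
18+4
17+5
16+6
15+7
15+4+3
14+8
14+5+3
13+9
13+6+3
13+5+4
…and 16 more, for 28 total.

28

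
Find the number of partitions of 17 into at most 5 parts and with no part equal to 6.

92

Enumerating by decreasing first part gives 92 partitions in all.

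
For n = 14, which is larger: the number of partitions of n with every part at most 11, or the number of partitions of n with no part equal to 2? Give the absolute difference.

Partitions of 14 with every part at most 11: 131.
Partitions of 14 with no part equal to 2: 58.
|131 − 58| = 73.

73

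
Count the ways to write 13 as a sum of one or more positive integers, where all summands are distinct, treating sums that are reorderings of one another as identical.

The partitions of 13 that satisfy the conditions:
13
12, 1
11, 2
10, 3
10, 2, 1
9, 4
9, 3, 1
8, 5
8, 4, 1
8, 3, 2
7, 6
7, 5, 1
7, 4, 2
7, 3, 2, 1
6, 5, 2
6, 4, 3
6, 4, 2, 1
5, 4, 3, 1

18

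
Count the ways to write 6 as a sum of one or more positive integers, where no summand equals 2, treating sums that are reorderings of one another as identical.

Listing the qualifying partitions of 6:
6
5+1
4+1+1
3+3
3+1+1+1
1+1+1+1+1+1

6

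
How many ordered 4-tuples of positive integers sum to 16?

455

Place 3 bars in the 15 internal gaps of a row of 16 dots: C(15,3) = 455.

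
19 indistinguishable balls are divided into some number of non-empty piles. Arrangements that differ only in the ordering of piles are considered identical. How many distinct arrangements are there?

A full systematic count gives 490.

490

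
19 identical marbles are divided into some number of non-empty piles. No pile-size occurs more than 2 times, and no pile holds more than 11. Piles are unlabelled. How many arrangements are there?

132

A full systematic count gives 132.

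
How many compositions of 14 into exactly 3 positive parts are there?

By stars and bars with positive parts, the count is C(13,2) = 78.

78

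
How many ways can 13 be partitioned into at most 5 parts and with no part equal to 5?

There are too many to list fully; the first 12 (by largest part) are:
13
1, 12
2, 11
1, 1, 11
3, 10
1, 2, 10
1, 1, 1, 10
4, 9
1, 3, 9
2, 2, 9
1, 1, 2, 9
1, 1, 1, 1, 9
…and 30 more, for 42 total.

42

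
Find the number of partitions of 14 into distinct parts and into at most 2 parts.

They are:
14
13, 1
12, 2
11, 3
10, 4
9, 5
8, 6
Counting gives 7.

7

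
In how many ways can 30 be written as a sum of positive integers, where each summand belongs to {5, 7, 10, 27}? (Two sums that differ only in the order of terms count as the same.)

The partitions of 30 that satisfy the conditions:
10,10,10
10,10,5,5
10,5,5,5,5
5,5,5,5,5,5
Counting gives 4.

4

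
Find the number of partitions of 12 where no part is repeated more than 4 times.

60

There are too many to list fully; the first 12 (by largest part) are:
12
11, 1
10, 2
10, 1, 1
9, 3
9, 2, 1
9, 1, 1, 1
8, 4
8, 3, 1
8, 2, 2
8, 2, 1, 1
8, 1, 1, 1, 1
…and 48 more, for 60 total.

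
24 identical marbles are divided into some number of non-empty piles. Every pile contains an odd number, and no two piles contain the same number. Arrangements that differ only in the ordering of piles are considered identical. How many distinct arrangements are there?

Listing the qualifying partitions of 24:
1,23
3,21
5,19
7,17
9,15
1,3,5,15
11,13
1,3,7,13
1,3,9,11
1,5,7,11
3,5,7,9
That's 11 in total.

11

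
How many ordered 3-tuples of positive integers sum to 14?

78

Equivalently, choose which 2 of the 13 gaps become plus signs: C(13,2) = 78.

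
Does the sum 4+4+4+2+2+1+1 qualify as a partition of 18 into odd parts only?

The parts sum to 18, and the condition 'every summand is odd' is violated.

No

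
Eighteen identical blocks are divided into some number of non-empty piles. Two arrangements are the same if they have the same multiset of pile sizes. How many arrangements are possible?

There are 385 such partitions.

385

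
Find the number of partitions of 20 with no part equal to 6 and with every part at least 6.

5

Listing the qualifying partitions of 20:
20
13, 7
12, 8
11, 9
10, 10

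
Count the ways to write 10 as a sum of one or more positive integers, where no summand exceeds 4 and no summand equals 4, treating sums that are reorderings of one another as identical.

The partitions of 10 that satisfy the conditions:
3+3+3+1
3+3+2+2
3+3+2+1+1
3+3+1+1+1+1
3+2+2+2+1
3+2+2+1+1+1
3+2+1+1+1+1+1
3+1+1+1+1+1+1+1
2+2+2+2+2
2+2+2+2+1+1
2+2+2+1+1+1+1
2+2+1+1+1+1+1+1
2+1+1+1+1+1+1+1+1
1+1+1+1+1+1+1+1+1+1

14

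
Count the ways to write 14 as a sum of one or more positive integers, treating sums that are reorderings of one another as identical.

135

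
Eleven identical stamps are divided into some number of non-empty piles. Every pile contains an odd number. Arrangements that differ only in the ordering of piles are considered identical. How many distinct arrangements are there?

The partitions of 11 that satisfy the conditions:
11
9,1,1
7,3,1
7,1,1,1,1
5,5,1
5,3,3
5,3,1,1,1
5,1,1,1,1,1,1
3,3,3,1,1
3,3,1,1,1,1,1
3,1,1,1,1,1,1,1,1
1,1,1,1,1,1,1,1,1,1,1

12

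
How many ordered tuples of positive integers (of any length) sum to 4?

8

There are 3 gaps and each independently is a cut or not, giving 2^3 = 8.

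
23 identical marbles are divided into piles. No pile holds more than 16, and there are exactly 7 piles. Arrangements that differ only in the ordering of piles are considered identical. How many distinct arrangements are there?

Systematic enumeration (by largest part, then next-largest, …) yields 163.

163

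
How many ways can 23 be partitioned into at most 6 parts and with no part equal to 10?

397

A full systematic count gives 397.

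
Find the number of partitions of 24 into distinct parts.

Systematic enumeration (by largest part, then next-largest, …) yields 122.

122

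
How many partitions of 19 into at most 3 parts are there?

A partial list (first 12 by largest part):
19
18, 1
17, 2
17, 1, 1
16, 3
16, 2, 1
15, 4
15, 3, 1
15, 2, 2
14, 5
14, 4, 1
14, 3, 2
…and 28 more, for 40 total.

40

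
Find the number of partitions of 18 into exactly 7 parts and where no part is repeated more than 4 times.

38

A partial list (first 12 by largest part):
10, 2, 2, 1, 1, 1, 1
9, 3, 2, 1, 1, 1, 1
9, 2, 2, 2, 1, 1, 1
8, 4, 2, 1, 1, 1, 1
8, 3, 3, 1, 1, 1, 1
8, 3, 2, 2, 1, 1, 1
8, 2, 2, 2, 2, 1, 1
7, 5, 2, 1, 1, 1, 1
7, 4, 3, 1, 1, 1, 1
7, 4, 2, 2, 1, 1, 1
7, 3, 3, 2, 1, 1, 1
7, 3, 2, 2, 2, 1, 1
…and 26 more, for 38 total.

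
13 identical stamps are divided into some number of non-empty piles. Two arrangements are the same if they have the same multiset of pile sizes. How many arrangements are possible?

There are 101 such partitions.

101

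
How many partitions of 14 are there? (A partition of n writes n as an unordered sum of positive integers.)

Direct enumeration gives 135 partitions.

135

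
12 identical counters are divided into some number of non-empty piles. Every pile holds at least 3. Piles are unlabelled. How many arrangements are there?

Listing the qualifying partitions of 12:
12
9, 3
8, 4
7, 5
6, 6
6, 3, 3
5, 4, 3
4, 4, 4
3, 3, 3, 3
Counting gives 9.

9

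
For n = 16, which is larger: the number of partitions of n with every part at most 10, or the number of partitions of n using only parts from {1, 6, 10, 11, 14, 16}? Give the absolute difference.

Partitions of 16 with every part at most 10: 212.
Partitions of 16 using only parts from {1, 6, 10, 11, 14, 16}: 8.
|212 − 8| = 204.

204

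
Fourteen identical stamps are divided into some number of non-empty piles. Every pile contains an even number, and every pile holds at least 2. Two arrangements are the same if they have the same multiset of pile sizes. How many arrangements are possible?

Enumerating:
14
2 + 12
4 + 10
2 + 2 + 10
6 + 8
2 + 4 + 8
2 + 2 + 2 + 8
2 + 6 + 6
4 + 4 + 6
2 + 2 + 4 + 6
2 + 2 + 2 + 2 + 6
2 + 4 + 4 + 4
2 + 2 + 2 + 4 + 4
2 + 2 + 2 + 2 + 2 + 4
2 + 2 + 2 + 2 + 2 + 2 + 2

15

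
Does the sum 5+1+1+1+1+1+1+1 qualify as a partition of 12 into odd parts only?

Yes

The parts sum to 12, and the condition 'every summand is odd' holds.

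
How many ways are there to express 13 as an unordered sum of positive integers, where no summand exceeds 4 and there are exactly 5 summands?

6

The partitions of 13 that satisfy the conditions:
4, 4, 3, 1, 1
4, 4, 2, 2, 1
4, 3, 3, 2, 1
4, 3, 2, 2, 2
3, 3, 3, 3, 1
3, 3, 3, 2, 2
Counting gives 6.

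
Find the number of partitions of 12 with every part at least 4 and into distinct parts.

3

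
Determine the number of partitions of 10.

42

A partial list (first 12 by largest part):
10
9, 1
8, 2
8, 1, 1
7, 3
7, 2, 1
7, 1, 1, 1
6, 4
6, 3, 1
6, 2, 2
6, 2, 1, 1
6, 1, 1, 1, 1
…and 30 more, for 42 total.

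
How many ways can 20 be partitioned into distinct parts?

There are too many to list fully; the first 12 (by largest part) are:
20
19, 1
18, 2
17, 3
17, 2, 1
16, 4
16, 3, 1
15, 5
15, 4, 1
15, 3, 2
14, 6
14, 5, 1
…and 52 more, for 64 total.

64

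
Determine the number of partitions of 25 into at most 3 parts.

65

A partial list (first 12 by largest part):
25
24 + 1
23 + 2
23 + 1 + 1
22 + 3
22 + 2 + 1
21 + 4
21 + 3 + 1
21 + 2 + 2
20 + 5
20 + 4 + 1
20 + 3 + 2
…and 53 more, for 65 total.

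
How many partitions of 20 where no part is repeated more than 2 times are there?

202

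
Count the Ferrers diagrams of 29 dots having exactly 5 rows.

333

A full systematic count gives 333.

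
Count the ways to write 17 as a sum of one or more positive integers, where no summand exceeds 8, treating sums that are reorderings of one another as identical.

Systematic enumeration (by largest part, then next-largest, …) yields 230.

230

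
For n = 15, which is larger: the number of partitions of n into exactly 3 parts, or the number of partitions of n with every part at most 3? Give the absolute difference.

8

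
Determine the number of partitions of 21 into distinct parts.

A full systematic count gives 76.

76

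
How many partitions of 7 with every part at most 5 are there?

Listing the qualifying partitions of 7:
5, 2
5, 1, 1
4, 3
4, 2, 1
4, 1, 1, 1
3, 3, 1
3, 2, 2
3, 2, 1, 1
3, 1, 1, 1, 1
2, 2, 2, 1
2, 2, 1, 1, 1
2, 1, 1, 1, 1, 1
1, 1, 1, 1, 1, 1, 1

13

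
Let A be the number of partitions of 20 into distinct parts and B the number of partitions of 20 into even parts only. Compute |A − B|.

22

Partitions of 20 into distinct parts: 64.
Partitions of 20 into even parts only: 42.
|64 − 42| = 22.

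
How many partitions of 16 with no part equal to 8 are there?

Systematic enumeration (by largest part, then next-largest, …) yields 209.

209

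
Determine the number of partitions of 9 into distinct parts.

The partitions of 9 that satisfy the conditions:
9
8 + 1
7 + 2
6 + 3
6 + 2 + 1
5 + 4
5 + 3 + 1
4 + 3 + 2

8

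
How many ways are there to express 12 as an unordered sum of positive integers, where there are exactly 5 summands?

Listing the qualifying partitions of 12:
1+1+1+1+8
1+1+1+2+7
1+1+1+3+6
1+1+2+2+6
1+1+1+4+5
1+1+2+3+5
1+2+2+2+5
1+1+2+4+4
1+1+3+3+4
1+2+2+3+4
2+2+2+2+4
1+2+3+3+3
2+2+2+3+3
Counting gives 13.

13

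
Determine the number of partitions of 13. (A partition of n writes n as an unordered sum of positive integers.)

A full systematic count gives 101.

101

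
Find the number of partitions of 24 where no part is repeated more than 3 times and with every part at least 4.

There are too many to list fully; the first 12 (by largest part) are:
24
20 + 4
19 + 5
18 + 6
17 + 7
16 + 8
16 + 4 + 4
15 + 9
15 + 5 + 4
14 + 10
14 + 6 + 4
14 + 5 + 5
…and 34 more, for 46 total.

46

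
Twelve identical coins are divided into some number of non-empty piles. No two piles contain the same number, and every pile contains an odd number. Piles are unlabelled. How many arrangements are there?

3

They are:
11, 1
9, 3
7, 5
That's 3 in total.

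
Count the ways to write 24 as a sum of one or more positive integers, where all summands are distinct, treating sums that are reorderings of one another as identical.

Direct enumeration gives 122 partitions.

122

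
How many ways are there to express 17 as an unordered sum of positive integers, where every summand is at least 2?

66

A partial list (first 12 by largest part):
17
15, 2
14, 3
13, 4
13, 2, 2
12, 5
12, 3, 2
11, 6
11, 4, 2
11, 3, 3
11, 2, 2, 2
10, 7
…and 54 more, for 66 total.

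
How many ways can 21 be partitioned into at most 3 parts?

48

A partial list (first 12 by largest part):
21
1, 20
2, 19
1, 1, 19
3, 18
1, 2, 18
4, 17
1, 3, 17
2, 2, 17
5, 16
1, 4, 16
2, 3, 16
…and 36 more, for 48 total.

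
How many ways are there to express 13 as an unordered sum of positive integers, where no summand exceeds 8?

89

Direct enumeration gives 89 partitions.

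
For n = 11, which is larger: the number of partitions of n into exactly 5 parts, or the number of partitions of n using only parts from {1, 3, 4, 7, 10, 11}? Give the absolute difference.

4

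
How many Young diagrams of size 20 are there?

627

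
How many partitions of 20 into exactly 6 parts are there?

Direct enumeration gives 90 partitions.

90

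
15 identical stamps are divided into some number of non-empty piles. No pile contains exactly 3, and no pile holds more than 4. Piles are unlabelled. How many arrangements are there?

Enumerating:
1+2+4+4+4
1+1+1+4+4+4
1+2+2+2+4+4
1+1+1+2+2+4+4
1+1+1+1+1+2+4+4
1+1+1+1+1+1+1+4+4
1+2+2+2+2+2+4
1+1+1+2+2+2+2+4
1+1+1+1+1+2+2+2+4
1+1+1+1+1+1+1+2+2+4
1+1+1+1+1+1+1+1+1+2+4
1+1+1+1+1+1+1+1+1+1+1+4
1+2+2+2+2+2+2+2
1+1+1+2+2+2+2+2+2
1+1+1+1+1+2+2+2+2+2
1+1+1+1+1+1+1+2+2+2+2
1+1+1+1+1+1+1+1+1+2+2+2
1+1+1+1+1+1+1+1+1+1+1+2+2
1+1+1+1+1+1+1+1+1+1+1+1+1+2
1+1+1+1+1+1+1+1+1+1+1+1+1+1+1
That's 20 in total.

20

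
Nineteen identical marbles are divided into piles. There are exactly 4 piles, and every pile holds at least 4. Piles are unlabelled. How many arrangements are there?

3

The partitions of 19 that satisfy the conditions:
7+4+4+4
6+5+4+4
5+5+5+4
That's 3 in total.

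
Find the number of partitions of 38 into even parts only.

There are 490 such partitions.

490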